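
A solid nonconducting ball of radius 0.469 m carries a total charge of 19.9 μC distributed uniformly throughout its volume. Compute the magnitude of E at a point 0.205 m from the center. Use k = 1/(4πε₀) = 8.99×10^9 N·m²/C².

3.56e5 V/m

Symmetry ⇒ E = E(r) r̂. Gaussian sphere of radius r = 0.205 m (r < R).
For a uniform sphere the enclosed fraction is (r/R)³, so Q_enc = (19.9 μC)(0.205/0.469)³ = 1.662×10^-6 C.
Gauss's law: E·4πr² = Q_enc/ε₀.
E = k|Q_enc|/r² = (8.99×10^9)(1.662×10^-6)/(0.205)² = 3.56×10^5 N/C.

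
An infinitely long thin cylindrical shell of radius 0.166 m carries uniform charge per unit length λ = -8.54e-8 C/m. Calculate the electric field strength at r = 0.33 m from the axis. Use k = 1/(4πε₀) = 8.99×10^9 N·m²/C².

|E| = 4.65e3 V/m

By cylindrical symmetry E is radial; use a coaxial Gaussian cylinder of radius 0.33 m and length L (r > 0.166 m).
The full line charge is enclosed: λ_enc = -8.54×10^-8 C/m.
Since E is radial and uniform over the curved surface, Φ = E·2πrL = Q_enc/ε₀ = λ_enc L/ε₀.
E = 2k|λ_enc|/r = 2(8.99×10^9)(8.54×10^-8)/(0.33) = 4.65×10^3 N/C.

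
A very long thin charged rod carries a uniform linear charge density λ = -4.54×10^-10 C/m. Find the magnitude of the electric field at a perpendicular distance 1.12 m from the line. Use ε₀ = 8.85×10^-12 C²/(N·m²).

Coaxial Gaussian cylinder, radius r = 1.12 m, length L.
Q_enc = λL, so λ_enc = -4.54×10^-10 C/m.
Applying ∮E·dA = Q_enc/ε₀ with the end caps contributing no flux:
E = |λ_enc|/(2πε₀r) = (4.54×10^-10)/(2π·8.85×10^-12·1.12) = 7.29 N/C.

E ≈ 7.29 V/m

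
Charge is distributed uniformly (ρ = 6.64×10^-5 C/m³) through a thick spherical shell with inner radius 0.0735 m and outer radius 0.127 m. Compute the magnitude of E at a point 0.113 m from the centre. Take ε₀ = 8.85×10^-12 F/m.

By spherical symmetry E is radial; choose a Gaussian sphere of radius r = 0.113 m (within the shell material, 0.0735 m < r < 0.127 m).
Enclosed charge is the volume from a to r: Q_enc = (4π/3)ρ(r³ − a³) = 2.909×10^-7 C.
Gauss's law: E·4πr² = Q_enc/ε₀.
E = |Q_enc|/(4πε₀r²) = (2.909×10^-7)/(4π·8.85×10^-12·(0.113)²) = 2.05e5 N/C.

|E| ≈ 2.05e5 N/C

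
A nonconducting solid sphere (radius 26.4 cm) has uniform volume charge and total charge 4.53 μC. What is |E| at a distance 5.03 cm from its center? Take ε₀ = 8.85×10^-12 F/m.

Use a concentric Gaussian sphere at r = 5.03 cm (r < R).
For a uniform sphere the enclosed fraction is (r/R)³, so Q_enc = (4.53 μC)(0.0503/0.264)³ = 3.133e-8 C.
Gauss's law: E·4πr² = Q_enc/ε₀.
E = |Q_enc|/(4πε₀r²) = (3.133e-8)/(4π·8.85×10^-12·(0.0503)²) = 1.11×10^5 N/C.

|E| = 1.11e5 N/C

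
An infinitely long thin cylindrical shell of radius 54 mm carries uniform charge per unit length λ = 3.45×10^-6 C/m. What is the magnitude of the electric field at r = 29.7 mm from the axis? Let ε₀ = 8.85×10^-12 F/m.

E = 0

Coaxial Gaussian cylinder, radius r = 29.7 mm, length L (r < 54 mm, inside the shell).
All the surface charge lies outside this cylinder: Q_enc = 0, hence E = 0.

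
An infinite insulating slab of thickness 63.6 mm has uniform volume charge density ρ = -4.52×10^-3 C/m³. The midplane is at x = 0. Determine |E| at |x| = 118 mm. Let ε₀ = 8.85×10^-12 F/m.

The point |x| = 118 mm lies outside the slab (half-thickness 0.0318 m). A symmetric pillbox spanning the full slab encloses Q_enc = ρ·d·A.
Flux = 2EA ⇒ E = |ρ|d/(2ε₀), independent of distance outside.
E = (4.52×10^-3)(0.0636)/(2·8.85×10^-12) = 1.62×10^7 N/C.

|E| = 1.62×10^7 N/C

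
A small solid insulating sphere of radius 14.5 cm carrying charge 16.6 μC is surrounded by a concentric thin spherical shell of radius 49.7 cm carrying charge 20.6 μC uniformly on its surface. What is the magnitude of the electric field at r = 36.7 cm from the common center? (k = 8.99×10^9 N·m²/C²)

By spherical symmetry E is radial; choose a Gaussian sphere of radius r = 36.7 cm (between the bodies, 14.5 cm < r < 49.7 cm).
The shell at 49.7 cm lies outside the Gaussian surface, so Q_enc = 16.6 μC = 1.66×10^-5 C.
Since E is radial and uniform over the Gaussian sphere, Φ = E·4πr² = Q_enc/ε₀.
E = k|Q_enc|/r² = (8.99×10^9)(1.66e-5)/(0.367)² = 1.11×10^6 N/C.

E ≈ 1.11×10^6 N/C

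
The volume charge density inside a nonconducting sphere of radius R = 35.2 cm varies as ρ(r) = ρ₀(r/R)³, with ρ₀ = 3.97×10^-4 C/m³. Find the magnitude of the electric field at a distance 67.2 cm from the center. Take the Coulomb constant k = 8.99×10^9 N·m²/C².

Symmetry ⇒ E = E(r) r̂. Gaussian sphere of radius r = 67.2 cm (r > R, all charge enclosed).
Q_enc = 4π ∫₀^R ρ₀(r'/R)^3 r'² dr' = 4πρ₀R³/6 = 3.626×10^-5 C.
By Gauss's law, ∮E·dA = E·4πr² = Q_enc/ε₀.
E = k|Q_enc|/r² = (8.99×10^9)(3.626×10^-5)/(0.672)² = 7.22e5 N/C.

E = 7.22×10^5 N/C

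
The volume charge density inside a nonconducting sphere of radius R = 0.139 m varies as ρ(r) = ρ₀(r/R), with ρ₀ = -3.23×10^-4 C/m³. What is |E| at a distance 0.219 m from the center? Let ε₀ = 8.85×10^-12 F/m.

Symmetry ⇒ E = E(r) r̂. Gaussian sphere of radius r = 0.219 m (r > R, all charge enclosed).
Q_enc = 4π ∫₀^R ρ₀(r'/R)^1 r'² dr' = 4πρ₀R³/4 = -2.725×10^-6 C.
By Gauss's law, ∮E·dA = E·4πr² = Q_enc/ε₀.
E = |Q_enc|/(4πε₀r²) = (2.725e-6)/(4π·8.85×10^-12·(0.219)²) = 5.11×10^5 N/C.

E = 5.11×10^5 V/m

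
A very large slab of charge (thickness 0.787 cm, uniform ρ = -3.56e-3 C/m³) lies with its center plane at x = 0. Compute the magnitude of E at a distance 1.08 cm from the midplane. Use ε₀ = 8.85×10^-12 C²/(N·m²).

|E| = 1.58×10^6 N/C

The point |x| = 1.08 cm lies outside the slab (half-thickness 0.003935 m). A symmetric pillbox spanning the full slab encloses Q_enc = ρ·d·A.
Flux = 2EA ⇒ E = |ρ|d/(2ε₀), independent of distance outside.
E = (3.56e-3)(0.00787)/(2·8.85×10^-12) = 1.58×10^6 N/C.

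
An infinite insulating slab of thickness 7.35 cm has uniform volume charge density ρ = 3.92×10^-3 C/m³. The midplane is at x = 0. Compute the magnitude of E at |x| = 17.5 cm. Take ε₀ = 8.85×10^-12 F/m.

The point |x| = 17.5 cm lies outside the slab (half-thickness 0.03675 m). A symmetric pillbox spanning the full slab encloses Q_enc = ρ·d·A.
Flux = 2EA ⇒ E = |ρ|d/(2ε₀), independent of distance outside.
E = (3.92e-3)(0.0735)/(2·8.85×10^-12) = 1.63×10^7 N/C.

|E| = 1.63e7 N/C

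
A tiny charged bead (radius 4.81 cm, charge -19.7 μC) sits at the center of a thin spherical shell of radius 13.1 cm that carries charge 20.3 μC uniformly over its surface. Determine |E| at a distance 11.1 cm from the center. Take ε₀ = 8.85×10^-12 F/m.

E = 1.44×10^7 V/m

Symmetry ⇒ E = E(r) r̂. Gaussian sphere of radius r = 11.1 cm (between the bodies, 4.81 cm < r < 13.1 cm).
The shell at 13.1 cm lies outside the Gaussian surface, so Q_enc = -19.7 μC = -1.97×10^-5 C.
Since E is radial and uniform over the Gaussian sphere, Φ = E·4πr² = Q_enc/ε₀.
E = |Q_enc|/(4πε₀r²) = (1.97e-5)/(4π·8.85×10^-12·(0.111)²) = 1.44×10^7 N/C.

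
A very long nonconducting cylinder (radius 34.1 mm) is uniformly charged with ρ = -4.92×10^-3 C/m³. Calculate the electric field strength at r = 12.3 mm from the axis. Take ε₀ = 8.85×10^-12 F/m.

|E| = 3.42×10^6 N/C

Coaxial Gaussian cylinder, radius r = 12.3 mm, length L (r < R).
Enclosed charge per unit length: λ_enc = ρ·πr² = (-4.92×10^-3)π(0.0123)² = -2.338×10^-6 C/m.
By Gauss's law (flux through the curved wall only), E·2πrL = λ_enc L/ε₀.
E = |λ_enc|/(2πε₀r) = (2.338e-6)/(2π·8.85×10^-12·0.0123) = 3.42e6 N/C.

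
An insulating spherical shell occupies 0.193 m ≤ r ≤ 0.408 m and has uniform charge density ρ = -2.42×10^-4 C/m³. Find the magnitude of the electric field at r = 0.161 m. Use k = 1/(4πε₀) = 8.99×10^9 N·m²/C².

Use a concentric Gaussian sphere at r = 0.161 m (r < 0.193 m, inside the empty cavity).
Q_enc = 0 (all charge lies at larger r); Gauss's law gives E = 0.

E = 0 (no enclosed charge)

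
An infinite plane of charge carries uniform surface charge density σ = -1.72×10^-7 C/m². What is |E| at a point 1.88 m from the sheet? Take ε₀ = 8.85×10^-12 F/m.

The symmetry is planar: E is normal to the sheet and the same magnitude on both sides. Take a pillbox straddling the sheet with end-cap area A.
Flux Φ = 2EA and Q_enc = σA, so 2EA = σA/ε₀ ⇒ E = |σ|/(2ε₀), independent of distance.
E = |σ|/(2ε₀) = (1.72×10^-7)/(2·8.85×10^-12) = 9.72×10^3 N/C.

9.72×10^3 N/C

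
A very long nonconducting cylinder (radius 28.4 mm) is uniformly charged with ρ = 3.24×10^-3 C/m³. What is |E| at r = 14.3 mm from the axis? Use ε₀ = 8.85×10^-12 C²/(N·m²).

Take a coaxial cylindrical Gaussian surface of radius r = 14.3 mm and length L (r < R).
Charge inside radius r per length L is ρ·πr²·L, so λ_enc = ρπr² = 2.081×10^-6 C/m.
Applying ∮E·dA = Q_enc/ε₀ with the end caps contributing no flux:
E = |λ_enc|/(2πε₀r) = (2.081×10^-6)/(2π·8.85×10^-12·0.0143) = 2.62×10^6 N/C.

|E| ≈ 2.62e6 N/C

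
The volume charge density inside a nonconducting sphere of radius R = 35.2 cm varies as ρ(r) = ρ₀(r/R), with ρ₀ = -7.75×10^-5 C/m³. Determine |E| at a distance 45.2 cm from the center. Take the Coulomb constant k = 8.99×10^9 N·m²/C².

|E| = 4.67×10^5 V/m

Take a concentric spherical Gaussian surface of radius r = 45.2 cm (r > R, all charge enclosed).
Q_enc = 4π ∫₀^R ρ₀(r'/R)^1 r'² dr' = 4πρ₀R³/4 = -1.062×10^-5 C.
Applying ∮E·dA = Q_enc/ε₀ with Φ = E(4πr²):
E = k|Q_enc|/r² = (8.99×10^9)(1.062×10^-5)/(0.452)² = 4.67×10^5 N/C.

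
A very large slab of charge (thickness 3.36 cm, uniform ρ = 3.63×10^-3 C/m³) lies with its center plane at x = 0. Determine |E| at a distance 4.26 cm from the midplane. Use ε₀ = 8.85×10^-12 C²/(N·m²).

|E| ≈ 6.89×10^6 N/C

The point |x| = 4.26 cm lies outside the slab (half-thickness 0.0168 m). A symmetric pillbox spanning the full slab encloses Q_enc = ρ·d·A.
Flux = 2EA ⇒ E = |ρ|d/(2ε₀), independent of distance outside.
E = (3.63×10^-3)(0.0336)/(2·8.85×10^-12) = 6.89×10^6 N/C.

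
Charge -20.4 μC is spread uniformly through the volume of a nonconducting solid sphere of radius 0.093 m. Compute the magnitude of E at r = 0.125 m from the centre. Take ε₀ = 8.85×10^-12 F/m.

|E| ≈ 1.17×10^7 V/m

By spherical symmetry E is radial; choose a Gaussian sphere of radius r = 0.125 m (r > R, so the entire charge is enclosed).
Q_enc = -20.4 μC = -2.04×10^-5 C.
Since E is radial and uniform over the Gaussian sphere, Φ = E·4πr² = Q_enc/ε₀.
E = |Q_enc|/(4πε₀r²) = (2.04×10^-5)/(4π·8.85×10^-12·(0.125)²) = 1.17e7 N/C.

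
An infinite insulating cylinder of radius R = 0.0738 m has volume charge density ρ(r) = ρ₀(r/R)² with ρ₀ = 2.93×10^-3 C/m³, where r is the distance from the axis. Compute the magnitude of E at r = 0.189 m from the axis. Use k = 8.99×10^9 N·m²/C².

Choose a coaxial cylinder of radius r = 0.189 m (arbitrary length L) as the Gaussian surface (r > R, full charge per length enclosed).
λ_enc = 2π ∫₀^R ρ₀(r'/R)^2 r' dr' = 2πρ₀R²/4 = 2.507×10^-5 C/m.
By Gauss's law (flux through the curved wall only), E·2πrL = λ_enc L/ε₀.
E = 2k|λ_enc|/r = 2(8.99×10^9)(2.507×10^-5)/(0.189) = 2.38×10^6 N/C.

E ≈ 2.38e6 V/m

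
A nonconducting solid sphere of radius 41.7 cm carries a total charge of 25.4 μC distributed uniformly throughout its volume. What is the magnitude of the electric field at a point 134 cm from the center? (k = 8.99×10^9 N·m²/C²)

Symmetry ⇒ E = E(r) r̂. Gaussian sphere of radius r = 134 cm (r > R, so the entire charge is enclosed).
Q_enc = 25.4 μC = 2.54×10^-5 C.
By Gauss's law, ∮E·dA = E·4πr² = Q_enc/ε₀.
E = k|Q_enc|/r² = (8.99×10^9)(2.54e-5)/(1.34)² = 1.27×10^5 N/C.

E = 1.27×10^5 N/C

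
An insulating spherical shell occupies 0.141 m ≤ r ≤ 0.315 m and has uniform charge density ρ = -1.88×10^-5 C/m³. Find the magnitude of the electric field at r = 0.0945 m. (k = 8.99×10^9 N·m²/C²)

|E| = 0 N/C

Symmetry ⇒ E = E(r) r̂. Gaussian sphere of radius r = 0.0945 m (r < 0.141 m, inside the empty cavity).
No charge is enclosed, so by Gauss's law E·4πr² = 0 ⇒ E = 0.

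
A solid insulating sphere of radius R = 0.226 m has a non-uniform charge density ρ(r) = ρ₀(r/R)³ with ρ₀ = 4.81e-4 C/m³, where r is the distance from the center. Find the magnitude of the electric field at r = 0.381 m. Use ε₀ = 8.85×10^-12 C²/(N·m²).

|E| ≈ 7.20×10^5 N/C

Use a concentric Gaussian sphere at r = 0.381 m (r > R, all charge enclosed).
Q_enc = 4π ∫₀^R ρ₀(r'/R)^3 r'² dr' = 4πρ₀R³/6 = 1.163×10^-5 C.
By Gauss's law, ∮E·dA = E·4πr² = Q_enc/ε₀.
E = |Q_enc|/(4πε₀r²) = (1.163e-5)/(4π·8.85×10^-12·(0.381)²) = 7.20e5 N/C.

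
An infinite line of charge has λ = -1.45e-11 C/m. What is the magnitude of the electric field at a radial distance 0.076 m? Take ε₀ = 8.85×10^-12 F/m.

|E| ≈ 3.43 N/C

By cylindrical symmetry E is radial; use a coaxial Gaussian cylinder of radius 0.076 m and length L.
Q_enc = λL, so λ_enc = -1.45e-11 C/m.
Gauss's law: E·2πrL = λ_enc L/ε₀.
E = |λ_enc|/(2πε₀r) = (1.45e-11)/(2π·8.85×10^-12·0.076) = 3.43 N/C.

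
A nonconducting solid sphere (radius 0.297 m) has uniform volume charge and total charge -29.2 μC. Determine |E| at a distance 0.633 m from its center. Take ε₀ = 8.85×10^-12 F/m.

E = 6.55×10^5 V/m

Use a concentric Gaussian sphere at r = 0.633 m (r > R, so the entire charge is enclosed).
Q_enc = -29.2 μC = -2.92e-5 C.
By Gauss's law, ∮E·dA = E·4πr² = Q_enc/ε₀.
E = |Q_enc|/(4πε₀r²) = (2.92e-5)/(4π·8.85×10^-12·(0.633)²) = 6.55×10^5 N/C.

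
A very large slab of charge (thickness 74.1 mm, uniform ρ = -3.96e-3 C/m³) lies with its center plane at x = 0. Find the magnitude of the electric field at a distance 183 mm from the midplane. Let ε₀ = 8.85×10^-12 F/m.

The point |x| = 183 mm lies outside the slab (half-thickness 0.03705 m). A symmetric pillbox spanning the full slab encloses Q_enc = ρ·d·A.
Flux = 2EA ⇒ E = |ρ|d/(2ε₀), independent of distance outside.
E = (3.96×10^-3)(0.0741)/(2·8.85×10^-12) = 1.66×10^7 N/C.

1.66×10^7 V/m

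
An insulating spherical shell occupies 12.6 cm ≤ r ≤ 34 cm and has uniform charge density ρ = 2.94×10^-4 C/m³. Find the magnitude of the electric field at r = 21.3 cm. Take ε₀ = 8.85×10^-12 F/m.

Symmetry ⇒ E = E(r) r̂. Gaussian sphere of radius r = 21.3 cm (within the shell material, 12.6 cm < r < 34 cm).
Enclosed charge is the volume from a to r: Q_enc = (4π/3)ρ(r³ − a³) = 9.437×10^-6 C.
Gauss's law: E·4πr² = Q_enc/ε₀.
E = |Q_enc|/(4πε₀r²) = (9.437e-6)/(4π·8.85×10^-12·(0.213)²) = 1.87×10^6 N/C.

E = 1.87×10^6 V/m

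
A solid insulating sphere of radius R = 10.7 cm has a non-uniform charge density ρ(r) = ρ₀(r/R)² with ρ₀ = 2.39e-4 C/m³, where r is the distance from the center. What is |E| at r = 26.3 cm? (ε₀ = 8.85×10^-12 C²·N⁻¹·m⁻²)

Symmetry ⇒ E = E(r) r̂. Gaussian sphere of radius r = 26.3 cm (r > R, all charge enclosed).
Q_enc = 4π ∫₀^R ρ₀(r'/R)^2 r'² dr' = 4πρ₀R³/5 = 7.358×10^-7 C.
Gauss's law: E·4πr² = Q_enc/ε₀.
E = |Q_enc|/(4πε₀r²) = (7.358e-7)/(4π·8.85×10^-12·(0.263)²) = 9.57×10^4 N/C.

E ≈ 9.57×10^4 N/C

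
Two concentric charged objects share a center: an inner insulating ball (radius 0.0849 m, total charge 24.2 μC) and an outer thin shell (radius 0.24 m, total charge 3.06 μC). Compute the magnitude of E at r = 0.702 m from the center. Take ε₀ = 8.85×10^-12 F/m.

Symmetry ⇒ E = E(r) r̂. Gaussian sphere of radius r = 0.702 m (r > 0.24 m, enclosing both).
Q_enc = (24.2 μC) + (3.06 μC) = 2.726e-5 C.
By Gauss's law, ∮E·dA = E·4πr² = Q_enc/ε₀.
E = |Q_enc|/(4πε₀r²) = (2.726×10^-5)/(4π·8.85×10^-12·(0.702)²) = 4.97e5 N/C.

|E| = 4.97×10^5 V/m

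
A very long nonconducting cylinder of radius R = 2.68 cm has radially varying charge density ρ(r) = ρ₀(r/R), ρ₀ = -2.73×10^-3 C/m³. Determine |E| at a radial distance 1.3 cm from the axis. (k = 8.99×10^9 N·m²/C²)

Coaxial Gaussian cylinder, radius r = 1.3 cm, length L (r < R).
Integrating ρ over the cross-section to radius r: λ_enc = (2πρ₀/R) ∫₀^r r'^2 dr' = 2πρ₀ r^3/(3·R) = -4.687e-7 C/m.
Applying ∮E·dA = Q_enc/ε₀ with the end caps contributing no flux:
E = 2k|λ_enc|/r = 2(8.99×10^9)(4.687×10^-7)/(0.013) = 6.48e5 N/C.

6.48e5 V/m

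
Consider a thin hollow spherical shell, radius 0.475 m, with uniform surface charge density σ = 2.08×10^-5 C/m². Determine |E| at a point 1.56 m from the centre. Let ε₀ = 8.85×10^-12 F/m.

Take a concentric spherical Gaussian surface of radius r = 1.56 m (r > 0.475 m).
The entire shell is enclosed: Q_enc = σ·4πR² = (2.08×10^-5)·4π·(0.475)² = 5.897×10^-5 C.
Applying ∮E·dA = Q_enc/ε₀ with Φ = E(4πr²):
E = |Q_enc|/(4πε₀r²) = (5.897×10^-5)/(4π·8.85×10^-12·(1.56)²) = 2.18e5 N/C.

E = 2.18e5 V/m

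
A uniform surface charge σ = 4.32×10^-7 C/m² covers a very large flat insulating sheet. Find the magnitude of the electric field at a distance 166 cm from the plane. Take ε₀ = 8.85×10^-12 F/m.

|E| ≈ 2.44e4 V/m

The symmetry is planar: E is normal to the sheet and the same magnitude on both sides. Take a pillbox straddling the sheet with end-cap area A.
Only the two end caps contribute flux: Φ = 2EA. With Q_enc = σA, Gauss's law gives E = |σ|/(2ε₀).
E = |σ|/(2ε₀) = (4.32e-7)/(2·8.85×10^-12) = 2.44e4 N/C.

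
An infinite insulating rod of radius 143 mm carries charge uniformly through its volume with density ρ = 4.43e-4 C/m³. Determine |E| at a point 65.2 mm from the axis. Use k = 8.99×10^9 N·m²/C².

E ≈ 1.63e6 N/C

Take a coaxial cylindrical Gaussian surface of radius r = 65.2 mm and length L (r < R).
Enclosed charge per unit length: λ_enc = ρ·πr² = (4.43×10^-4)π(0.0652)² = 5.916×10^-6 C/m.
Gauss's law: E·2πrL = λ_enc L/ε₀.
E = 2k|λ_enc|/r = 2(8.99×10^9)(5.916e-6)/(0.0652) = 1.63e6 N/C.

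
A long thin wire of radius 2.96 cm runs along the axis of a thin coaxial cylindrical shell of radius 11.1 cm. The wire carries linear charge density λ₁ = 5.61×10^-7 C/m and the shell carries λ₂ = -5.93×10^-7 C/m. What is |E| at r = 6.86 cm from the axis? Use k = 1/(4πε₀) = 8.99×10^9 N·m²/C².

E = 1.47×10^5 V/m

Coaxial Gaussian cylinder, radius r = 6.86 cm, length L (between the conductors, 2.96 cm < r < 11.1 cm).
Only the inner wire is enclosed; the outer shell contributes nothing inside itself. λ_enc = λ₁ = 5.61×10^-7 C/m.
Since E is radial and uniform over the curved surface, Φ = E·2πrL = Q_enc/ε₀ = λ_enc L/ε₀.
E = 2k|λ_enc|/r = 2(8.99×10^9)(5.61×10^-7)/(0.0686) = 1.47e5 N/C.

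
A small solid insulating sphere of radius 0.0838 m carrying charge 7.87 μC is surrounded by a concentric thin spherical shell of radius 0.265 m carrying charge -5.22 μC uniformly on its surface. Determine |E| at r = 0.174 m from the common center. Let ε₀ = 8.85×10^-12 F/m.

Symmetry ⇒ E = E(r) r̂. Gaussian sphere of radius r = 0.174 m (between the bodies, 0.0838 m < r < 0.265 m).
Only the inner charge is enclosed; the outer shell contributes nothing inside itself. Q_enc = 7.87 μC = 7.87×10^-6 C.
Gauss's law: E·4πr² = Q_enc/ε₀.
E = |Q_enc|/(4πε₀r²) = (7.87×10^-6)/(4π·8.85×10^-12·(0.174)²) = 2.34×10^6 N/C.

|E| ≈ 2.34×10^6 N/C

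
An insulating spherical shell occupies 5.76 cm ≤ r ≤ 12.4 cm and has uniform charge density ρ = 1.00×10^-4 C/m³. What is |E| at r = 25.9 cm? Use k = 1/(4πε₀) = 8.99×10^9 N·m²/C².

Symmetry ⇒ E = E(r) r̂. Gaussian sphere of radius r = 25.9 cm (r > 12.4 cm, enclosing the whole shell).
Q_enc = ρ·(4π/3)(b³ − a³) = (1.00×10^-4)·(4π/3)·((0.124)³ − (0.0576)³) = 7.186×10^-7 C.
Applying ∮E·dA = Q_enc/ε₀ with Φ = E(4πr²):
E = k|Q_enc|/r² = (8.99×10^9)(7.186×10^-7)/(0.259)² = 9.63×10^4 N/C.

|E| = 9.63e4 N/C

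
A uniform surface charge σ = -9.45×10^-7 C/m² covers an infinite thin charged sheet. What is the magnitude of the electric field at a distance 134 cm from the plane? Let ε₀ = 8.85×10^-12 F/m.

Choose a cylindrical pillbox piercing the sheet, end faces (area A) parallel to it.
Only the two end caps contribute flux: Φ = 2EA. With Q_enc = σA, Gauss's law gives E = |σ|/(2ε₀).
E = |σ|/(2ε₀) = (9.45e-7)/(2·8.85×10^-12) = 5.34×10^4 N/C.

5.34×10^4 N/C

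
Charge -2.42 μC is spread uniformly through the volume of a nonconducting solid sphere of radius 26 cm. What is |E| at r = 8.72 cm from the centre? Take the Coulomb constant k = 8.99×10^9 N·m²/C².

|E| ≈ 1.08e5 N/C

By spherical symmetry E is radial; choose a Gaussian sphere of radius r = 8.72 cm (r < R).
For a uniform sphere the enclosed fraction is (r/R)³, so Q_enc = (-2.42 μC)(0.0872/0.26)³ = -9.129e-8 C.
Applying ∮E·dA = Q_enc/ε₀ with Φ = E(4πr²):
E = k|Q_enc|/r² = (8.99×10^9)(9.129e-8)/(0.0872)² = 1.08e5 N/C.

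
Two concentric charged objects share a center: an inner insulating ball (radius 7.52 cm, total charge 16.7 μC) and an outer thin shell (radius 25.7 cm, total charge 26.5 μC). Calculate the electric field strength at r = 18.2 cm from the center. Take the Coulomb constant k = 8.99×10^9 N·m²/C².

Take a concentric spherical Gaussian surface of radius r = 18.2 cm (between the bodies, 7.52 cm < r < 25.7 cm).
Only the inner charge is enclosed; the outer shell contributes nothing inside itself. Q_enc = 16.7 μC = 1.67e-5 C.
Since E is radial and uniform over the Gaussian sphere, Φ = E·4πr² = Q_enc/ε₀.
E = k|Q_enc|/r² = (8.99×10^9)(1.67×10^-5)/(0.182)² = 4.53×10^6 N/C.

E ≈ 4.53×10^6 N/C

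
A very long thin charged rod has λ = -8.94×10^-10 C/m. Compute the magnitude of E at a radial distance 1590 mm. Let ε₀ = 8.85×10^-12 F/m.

E ≈ 10.1 N/C

Choose a coaxial cylinder of radius r = 1590 mm (arbitrary length L) as the Gaussian surface.
Q_enc = λL, so λ_enc = -8.94×10^-10 C/m.
By Gauss's law (flux through the curved wall only), E·2πrL = λ_enc L/ε₀.
E = |λ_enc|/(2πε₀r) = (8.94×10^-10)/(2π·8.85×10^-12·1.59) = 10.1 N/C.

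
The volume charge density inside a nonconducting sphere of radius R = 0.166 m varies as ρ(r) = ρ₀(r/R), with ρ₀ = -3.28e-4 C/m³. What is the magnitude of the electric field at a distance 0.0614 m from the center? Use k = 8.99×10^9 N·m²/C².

Take a concentric spherical Gaussian surface of radius r = 0.0614 m (r < R).
Q_enc = ∫₀^r ρ(r')·4πr'² dr' = (4πρ₀/R) ∫₀^r r'^3 dr' = 4πρ₀ r^4/(4·R) = -8.822e-8 C.
By Gauss's law, ∮E·dA = E·4πr² = Q_enc/ε₀.
E = k|Q_enc|/r² = (8.99×10^9)(8.822e-8)/(0.0614)² = 2.10e5 N/C.

|E| = 2.10×10^5 N/C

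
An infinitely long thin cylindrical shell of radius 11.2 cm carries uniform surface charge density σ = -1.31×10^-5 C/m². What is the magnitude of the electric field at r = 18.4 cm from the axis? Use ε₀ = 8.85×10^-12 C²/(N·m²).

|E| = 9.01×10^5 N/C

Choose a coaxial cylinder of radius r = 18.4 cm (arbitrary length L) as the Gaussian surface (r > 11.2 cm).
The whole shell is enclosed: λ_enc = σ·2πR = (-1.31e-5)·2π·(0.112) = -9.219×10^-6 C/m.
Since E is radial and uniform over the curved surface, Φ = E·2πrL = Q_enc/ε₀ = λ_enc L/ε₀.
E = |λ_enc|/(2πε₀r) = (9.219×10^-6)/(2π·8.85×10^-12·0.184) = 9.01e5 N/C.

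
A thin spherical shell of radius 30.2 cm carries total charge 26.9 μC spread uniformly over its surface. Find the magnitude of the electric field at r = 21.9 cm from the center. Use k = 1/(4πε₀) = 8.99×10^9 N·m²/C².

By spherical symmetry E is radial; choose a Gaussian sphere of radius r = 21.9 cm (inside the shell, r < 30.2 cm).
All the charge is outside the Gaussian surface: Q_enc = 0, hence E = 0 everywhere inside the shell.

E = 0 (no enclosed charge)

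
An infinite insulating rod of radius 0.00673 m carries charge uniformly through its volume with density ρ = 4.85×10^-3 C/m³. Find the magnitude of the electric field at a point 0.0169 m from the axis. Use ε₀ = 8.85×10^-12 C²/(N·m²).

By cylindrical symmetry E is radial; use a coaxial Gaussian cylinder of radius 0.0169 m and length L (r > 0.00673 m, full cross-section enclosed).
λ_enc = ρ·πR² = (4.85×10^-3)π(0.00673)² = 6.901×10^-7 C/m.
Since E is radial and uniform over the curved surface, Φ = E·2πrL = Q_enc/ε₀ = λ_enc L/ε₀.
E = |λ_enc|/(2πε₀r) = (6.901×10^-7)/(2π·8.85×10^-12·0.0169) = 7.34e5 N/C.

|E| = 7.34×10^5 N/C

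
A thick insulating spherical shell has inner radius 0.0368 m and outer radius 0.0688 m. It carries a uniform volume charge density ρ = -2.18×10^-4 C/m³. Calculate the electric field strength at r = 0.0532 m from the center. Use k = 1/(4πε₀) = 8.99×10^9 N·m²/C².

By spherical symmetry E is radial; choose a Gaussian sphere of radius r = 0.0532 m (within the shell material, 0.0368 m < r < 0.0688 m).
Enclosed charge is the volume from a to r: Q_enc = (4π/3)ρ(r³ − a³) = -9.198×10^-8 C.
By Gauss's law, ∮E·dA = E·4πr² = Q_enc/ε₀.
E = k|Q_enc|/r² = (8.99×10^9)(9.198e-8)/(0.0532)² = 2.92×10^5 N/C.

|E| ≈ 2.92×10^5 N/C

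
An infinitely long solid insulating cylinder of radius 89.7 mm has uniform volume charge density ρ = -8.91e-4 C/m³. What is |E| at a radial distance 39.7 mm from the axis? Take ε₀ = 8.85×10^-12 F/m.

Take a coaxial cylindrical Gaussian surface of radius r = 39.7 mm and length L (r < R).
Charge inside radius r per length L is ρ·πr²·L, so λ_enc = ρπr² = -4.412×10^-6 C/m.
Since E is radial and uniform over the curved surface, Φ = E·2πrL = Q_enc/ε₀ = λ_enc L/ε₀.
E = |λ_enc|/(2πε₀r) = (4.412e-6)/(2π·8.85×10^-12·0.0397) = 2.00×10^6 N/C.

|E| = 2.00×10^6 V/m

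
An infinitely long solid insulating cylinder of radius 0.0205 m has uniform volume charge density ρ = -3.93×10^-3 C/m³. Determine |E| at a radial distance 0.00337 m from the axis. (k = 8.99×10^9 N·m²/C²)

|E| = 7.48×10^5 V/m

Choose a coaxial cylinder of radius r = 0.00337 m (arbitrary length L) as the Gaussian surface (r < R).
Enclosed charge per unit length: λ_enc = ρ·πr² = (-3.93×10^-3)π(0.00337)² = -1.402×10^-7 C/m.
Since E is radial and uniform over the curved surface, Φ = E·2πrL = Q_enc/ε₀ = λ_enc L/ε₀.
E = 2k|λ_enc|/r = 2(8.99×10^9)(1.402e-7)/(0.00337) = 7.48×10^5 N/C.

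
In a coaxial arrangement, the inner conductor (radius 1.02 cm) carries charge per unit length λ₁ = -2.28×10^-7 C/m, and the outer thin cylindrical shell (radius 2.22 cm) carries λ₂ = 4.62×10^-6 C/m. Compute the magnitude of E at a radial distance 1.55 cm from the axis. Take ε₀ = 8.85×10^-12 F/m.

Take a coaxial cylindrical Gaussian surface of radius r = 1.55 cm and length L (between the conductors, 1.02 cm < r < 2.22 cm).
Only the inner wire is enclosed; the outer shell contributes nothing inside itself. λ_enc = λ₁ = -2.28e-7 C/m.
Since E is radial and uniform over the curved surface, Φ = E·2πrL = Q_enc/ε₀ = λ_enc L/ε₀.
E = |λ_enc|/(2πε₀r) = (2.28×10^-7)/(2π·8.85×10^-12·0.0155) = 2.65×10^5 N/C.

2.65×10^5 V/m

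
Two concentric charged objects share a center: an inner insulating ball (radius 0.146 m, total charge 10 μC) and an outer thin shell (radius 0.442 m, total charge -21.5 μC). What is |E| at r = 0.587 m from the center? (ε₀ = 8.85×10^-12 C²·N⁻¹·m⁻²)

Symmetry ⇒ E = E(r) r̂. Gaussian sphere of radius r = 0.587 m (r > 0.442 m, enclosing both).
Q_enc = (10 μC) + (-21.5 μC) = -1.15×10^-5 C.
By Gauss's law, ∮E·dA = E·4πr² = Q_enc/ε₀.
E = |Q_enc|/(4πε₀r²) = (1.15e-5)/(4π·8.85×10^-12·(0.587)²) = 3.00×10^5 N/C.

|E| = 3.00×10^5 N/C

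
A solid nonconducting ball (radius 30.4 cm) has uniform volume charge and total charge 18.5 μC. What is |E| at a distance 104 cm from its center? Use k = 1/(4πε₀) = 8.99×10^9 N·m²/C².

Use a concentric Gaussian sphere at r = 104 cm (r > R, so the entire charge is enclosed).
Q_enc = 18.5 μC = 1.85e-5 C.
Since E is radial and uniform over the Gaussian sphere, Φ = E·4πr² = Q_enc/ε₀.
E = k|Q_enc|/r² = (8.99×10^9)(1.85×10^-5)/(1.04)² = 1.54×10^5 N/C.

E = 1.54×10^5 V/m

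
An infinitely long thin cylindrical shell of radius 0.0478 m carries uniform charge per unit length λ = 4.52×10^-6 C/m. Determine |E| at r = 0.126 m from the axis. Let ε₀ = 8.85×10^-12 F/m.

By cylindrical symmetry E is radial; use a coaxial Gaussian cylinder of radius 0.126 m and length L (r > 0.0478 m).
The full line charge is enclosed: λ_enc = 4.52e-6 C/m.
By Gauss's law (flux through the curved wall only), E·2πrL = λ_enc L/ε₀.
E = |λ_enc|/(2πε₀r) = (4.52×10^-6)/(2π·8.85×10^-12·0.126) = 6.45e5 N/C.

|E| = 6.45e5 N/C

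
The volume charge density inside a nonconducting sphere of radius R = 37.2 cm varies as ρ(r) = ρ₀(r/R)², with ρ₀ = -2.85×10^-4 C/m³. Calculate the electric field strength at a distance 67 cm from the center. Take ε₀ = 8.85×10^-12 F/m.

E = 7.39e5 V/m

Take a concentric spherical Gaussian surface of radius r = 67 cm (r > R, all charge enclosed).
Q_enc = 4π ∫₀^R ρ₀(r'/R)^2 r'² dr' = 4πρ₀R³/5 = -3.687×10^-5 C.
Applying ∮E·dA = Q_enc/ε₀ with Φ = E(4πr²):
E = |Q_enc|/(4πε₀r²) = (3.687×10^-5)/(4π·8.85×10^-12·(0.67)²) = 7.39×10^5 N/C.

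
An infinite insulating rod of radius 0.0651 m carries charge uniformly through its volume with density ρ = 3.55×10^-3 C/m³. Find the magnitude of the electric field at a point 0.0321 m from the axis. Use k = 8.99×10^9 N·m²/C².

6.44×10^6 N/C

Coaxial Gaussian cylinder, radius r = 0.0321 m, length L (r < R).
Enclosed charge per unit length: λ_enc = ρ·πr² = (3.55e-3)π(0.0321)² = 1.149×10^-5 C/m.
Applying ∮E·dA = Q_enc/ε₀ with the end caps contributing no flux:
E = 2k|λ_enc|/r = 2(8.99×10^9)(1.149×10^-5)/(0.0321) = 6.44×10^6 N/C.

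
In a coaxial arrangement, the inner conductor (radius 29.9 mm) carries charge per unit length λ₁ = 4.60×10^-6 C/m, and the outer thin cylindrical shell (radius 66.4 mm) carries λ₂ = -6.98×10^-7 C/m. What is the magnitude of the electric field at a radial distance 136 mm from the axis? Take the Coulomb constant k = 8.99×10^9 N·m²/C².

E ≈ 5.16×10^5 N/C

Coaxial Gaussian cylinder, radius r = 136 mm, length L (r > 66.4 mm, enclosing both).
λ_enc = λ₁ + λ₂ = (4.60×10^-6) + (-6.98e-7) = 3.902×10^-6 C/m.
Since E is radial and uniform over the curved surface, Φ = E·2πrL = Q_enc/ε₀ = λ_enc L/ε₀.
E = 2k|λ_enc|/r = 2(8.99×10^9)(3.902e-6)/(0.136) = 5.16×10^5 N/C.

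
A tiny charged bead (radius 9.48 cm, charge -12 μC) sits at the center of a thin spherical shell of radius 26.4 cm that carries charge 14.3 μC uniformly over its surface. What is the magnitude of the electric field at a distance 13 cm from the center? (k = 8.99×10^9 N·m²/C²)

E = 6.38e6 N/C

By spherical symmetry E is radial; choose a Gaussian sphere of radius r = 13 cm (between the bodies, 9.48 cm < r < 26.4 cm).
The shell at 26.4 cm lies outside the Gaussian surface, so Q_enc = -12 μC = -1.20e-5 C.
Gauss's law: E·4πr² = Q_enc/ε₀.
E = k|Q_enc|/r² = (8.99×10^9)(1.20e-5)/(0.13)² = 6.38×10^6 N/C.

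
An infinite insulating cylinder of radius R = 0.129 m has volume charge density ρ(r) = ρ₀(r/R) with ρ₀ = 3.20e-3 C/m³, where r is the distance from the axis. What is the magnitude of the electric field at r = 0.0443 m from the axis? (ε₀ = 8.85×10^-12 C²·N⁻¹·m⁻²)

Take a coaxial cylindrical Gaussian surface of radius r = 0.0443 m and length L (r < R).
λ_enc = ∫₀^r ρ(r')·2πr' dr' = (2πρ₀/R)·r^3/3 = 4.517×10^-6 C/m.
By Gauss's law (flux through the curved wall only), E·2πrL = λ_enc L/ε₀.
E = |λ_enc|/(2πε₀r) = (4.517e-6)/(2π·8.85×10^-12·0.0443) = 1.83×10^6 N/C.

1.83e6 N/C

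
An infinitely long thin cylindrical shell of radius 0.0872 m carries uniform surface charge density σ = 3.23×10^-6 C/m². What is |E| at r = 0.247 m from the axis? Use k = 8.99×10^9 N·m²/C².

Take a coaxial cylindrical Gaussian surface of radius r = 0.247 m and length L (r > 0.0872 m).
The whole shell is enclosed: λ_enc = σ·2πR = (3.23×10^-6)·2π·(0.0872) = 1.77×10^-6 C/m.
By Gauss's law (flux through the curved wall only), E·2πrL = λ_enc L/ε₀.
E = 2k|λ_enc|/r = 2(8.99×10^9)(1.77×10^-6)/(0.247) = 1.29×10^5 N/C.

E ≈ 1.29×10^5 N/C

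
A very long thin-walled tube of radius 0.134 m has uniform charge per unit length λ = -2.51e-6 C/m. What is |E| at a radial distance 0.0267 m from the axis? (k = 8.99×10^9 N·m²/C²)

E = 0 (no enclosed charge)

Choose a coaxial cylinder of radius r = 0.0267 m (arbitrary length L) as the Gaussian surface (r < 0.134 m, inside the shell).
No charge is enclosed, so Gauss's law gives E·2πrL = 0 ⇒ E = 0.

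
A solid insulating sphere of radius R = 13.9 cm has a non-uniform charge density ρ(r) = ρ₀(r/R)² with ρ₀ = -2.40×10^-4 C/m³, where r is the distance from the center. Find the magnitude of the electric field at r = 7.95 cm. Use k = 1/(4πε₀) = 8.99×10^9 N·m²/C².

By spherical symmetry E is radial; choose a Gaussian sphere of radius r = 7.95 cm (r < R).
Q_enc = ∫₀^r ρ(r')·4πr'² dr' = (4πρ₀/R²) ∫₀^r r'^4 dr' = 4πρ₀ r^5/(5·R²) = -9.914×10^-8 C.
Gauss's law: E·4πr² = Q_enc/ε₀.
E = k|Q_enc|/r² = (8.99×10^9)(9.914e-8)/(0.0795)² = 1.41×10^5 N/C.

E = 1.41×10^5 N/C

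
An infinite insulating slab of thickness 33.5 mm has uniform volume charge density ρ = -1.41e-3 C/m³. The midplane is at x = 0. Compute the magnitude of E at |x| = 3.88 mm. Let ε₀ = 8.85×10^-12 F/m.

By symmetry E is perpendicular to the slab. A Gaussian pillbox from −3.88 mm to +3.88 mm (face area A) lies entirely within the slab.
Q_enc = ρ·(2x)·A and flux = 2EA, so 2EA = 2ρxA/ε₀ ⇒ E = |ρ|x/ε₀.
E = (1.41×10^-3)(0.00388)/(8.85×10^-12) = 6.18e5 N/C.

E ≈ 6.18×10^5 N/C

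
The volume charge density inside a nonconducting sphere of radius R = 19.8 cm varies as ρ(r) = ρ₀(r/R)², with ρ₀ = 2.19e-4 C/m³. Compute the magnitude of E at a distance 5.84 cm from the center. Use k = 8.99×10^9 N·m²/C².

|E| ≈ 2.51×10^4 N/C

Use a concentric Gaussian sphere at r = 5.84 cm (r < R).
Integrate the density: Q_enc = 4π ∫₀^r ρ₀(r'/R)^2 r'² dr' = 4πρ₀ r^5/(5·R²) = 9.537e-9 C.
Gauss's law: E·4πr² = Q_enc/ε₀.
E = k|Q_enc|/r² = (8.99×10^9)(9.537×10^-9)/(0.0584)² = 2.51×10^4 N/C.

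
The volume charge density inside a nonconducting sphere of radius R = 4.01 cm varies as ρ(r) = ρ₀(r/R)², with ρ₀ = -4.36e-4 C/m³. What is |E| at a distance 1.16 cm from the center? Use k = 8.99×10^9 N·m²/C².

Take a concentric spherical Gaussian surface of radius r = 1.16 cm (r < R).
Q_enc = ∫₀^r ρ(r')·4πr'² dr' = (4πρ₀/R²) ∫₀^r r'^4 dr' = 4πρ₀ r^5/(5·R²) = -1.431e-10 C.
By Gauss's law, ∮E·dA = E·4πr² = Q_enc/ε₀.
E = k|Q_enc|/r² = (8.99×10^9)(1.431×10^-10)/(0.0116)² = 9.56e3 N/C.

E = 9.56e3 V/m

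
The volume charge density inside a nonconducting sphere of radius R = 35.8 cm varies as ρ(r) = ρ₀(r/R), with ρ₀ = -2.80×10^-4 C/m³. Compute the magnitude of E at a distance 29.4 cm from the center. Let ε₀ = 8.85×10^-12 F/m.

Use a concentric Gaussian sphere at r = 29.4 cm (r < R).
Q_enc = ∫₀^r ρ(r')·4πr'² dr' = (4πρ₀/R) ∫₀^r r'^3 dr' = 4πρ₀ r^4/(4·R) = -1.836×10^-5 C.
By Gauss's law, ∮E·dA = E·4πr² = Q_enc/ε₀.
E = |Q_enc|/(4πε₀r²) = (1.836e-5)/(4π·8.85×10^-12·(0.294)²) = 1.91e6 N/C.

|E| ≈ 1.91×10^6 N/C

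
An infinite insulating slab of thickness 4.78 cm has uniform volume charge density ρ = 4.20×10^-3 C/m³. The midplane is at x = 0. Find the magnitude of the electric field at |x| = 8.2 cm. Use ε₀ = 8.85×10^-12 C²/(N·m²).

E ≈ 1.13e7 N/C

The point |x| = 8.2 cm lies outside the slab (half-thickness 0.0239 m). A symmetric pillbox spanning the full slab encloses Q_enc = ρ·d·A.
Flux = 2EA ⇒ E = |ρ|d/(2ε₀), independent of distance outside.
E = (4.20e-3)(0.0478)/(2·8.85×10^-12) = 1.13×10^7 N/C.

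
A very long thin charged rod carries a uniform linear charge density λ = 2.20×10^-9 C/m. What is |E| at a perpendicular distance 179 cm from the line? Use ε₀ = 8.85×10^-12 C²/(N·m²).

|E| = 22.1 N/C

By cylindrical symmetry E is radial; use a coaxial Gaussian cylinder of radius 179 cm and length L.
Q_enc = λL, so λ_enc = 2.20×10^-9 C/m.
Gauss's law: E·2πrL = λ_enc L/ε₀.
E = |λ_enc|/(2πε₀r) = (2.20e-9)/(2π·8.85×10^-12·1.79) = 22.1 N/C.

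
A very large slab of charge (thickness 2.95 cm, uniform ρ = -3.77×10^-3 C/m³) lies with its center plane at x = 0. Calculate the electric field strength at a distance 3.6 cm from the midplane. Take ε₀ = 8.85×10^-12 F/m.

E = 6.28×10^6 N/C

The point |x| = 3.6 cm lies outside the slab (half-thickness 0.01475 m). A symmetric pillbox spanning the full slab encloses Q_enc = ρ·d·A.
Flux = 2EA ⇒ E = |ρ|d/(2ε₀), independent of distance outside.
E = (3.77e-3)(0.0295)/(2·8.85×10^-12) = 6.28×10^6 N/C.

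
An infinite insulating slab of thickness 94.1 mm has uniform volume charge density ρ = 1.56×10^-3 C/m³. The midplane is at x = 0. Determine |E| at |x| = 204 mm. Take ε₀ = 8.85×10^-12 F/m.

The point |x| = 204 mm lies outside the slab (half-thickness 0.04705 m). A symmetric pillbox spanning the full slab encloses Q_enc = ρ·d·A.
Flux = 2EA ⇒ E = |ρ|d/(2ε₀), independent of distance outside.
E = (1.56×10^-3)(0.0941)/(2·8.85×10^-12) = 8.29×10^6 N/C.

E = 8.29×10^6 N/C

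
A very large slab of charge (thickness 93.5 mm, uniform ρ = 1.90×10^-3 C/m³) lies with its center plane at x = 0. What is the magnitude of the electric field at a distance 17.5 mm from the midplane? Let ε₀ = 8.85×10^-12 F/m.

3.76×10^6 N/C

By symmetry E is perpendicular to the slab. A Gaussian pillbox from −17.5 mm to +17.5 mm (face area A) lies entirely within the slab.
Q_enc = ρ·(2x)·A and flux = 2EA, so 2EA = 2ρxA/ε₀ ⇒ E = |ρ|x/ε₀.
E = (1.90×10^-3)(0.0175)/(8.85×10^-12) = 3.76e6 N/C.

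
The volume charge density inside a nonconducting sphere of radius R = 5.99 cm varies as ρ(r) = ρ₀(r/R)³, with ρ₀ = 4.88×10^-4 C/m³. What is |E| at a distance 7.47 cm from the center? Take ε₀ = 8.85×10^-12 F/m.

Symmetry ⇒ E = E(r) r̂. Gaussian sphere of radius r = 7.47 cm (r > R, all charge enclosed).
Q_enc = 4π ∫₀^R ρ₀(r'/R)^3 r'² dr' = 4πρ₀R³/6 = 2.197e-7 C.
Applying ∮E·dA = Q_enc/ε₀ with Φ = E(4πr²):
E = |Q_enc|/(4πε₀r²) = (2.197e-7)/(4π·8.85×10^-12·(0.0747)²) = 3.54e5 N/C.

3.54×10^5 N/C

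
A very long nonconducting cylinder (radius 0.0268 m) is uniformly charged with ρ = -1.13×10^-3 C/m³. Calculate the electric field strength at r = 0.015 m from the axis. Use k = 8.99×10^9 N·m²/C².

Choose a coaxial cylinder of radius r = 0.015 m (arbitrary length L) as the Gaussian surface (r < R).
Enclosed charge per unit length: λ_enc = ρ·πr² = (-1.13e-3)π(0.015)² = -7.987×10^-7 C/m.
Gauss's law: E·2πrL = λ_enc L/ε₀.
E = 2k|λ_enc|/r = 2(8.99×10^9)(7.987×10^-7)/(0.015) = 9.57e5 N/C.

9.57×10^5 V/m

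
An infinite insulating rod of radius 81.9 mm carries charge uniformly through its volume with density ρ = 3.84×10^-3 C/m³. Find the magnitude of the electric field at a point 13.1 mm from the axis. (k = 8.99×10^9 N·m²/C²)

Coaxial Gaussian cylinder, radius r = 13.1 mm, length L (r < R).
Charge inside radius r per length L is ρ·πr²·L, so λ_enc = ρπr² = 2.07×10^-6 C/m.
Since E is radial and uniform over the curved surface, Φ = E·2πrL = Q_enc/ε₀ = λ_enc L/ε₀.
E = 2k|λ_enc|/r = 2(8.99×10^9)(2.07×10^-6)/(0.0131) = 2.84×10^6 N/C.

|E| = 2.84×10^6 V/m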